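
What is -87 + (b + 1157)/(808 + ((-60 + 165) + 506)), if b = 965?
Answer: -121331/1419 ≈ -85.505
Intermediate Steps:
-87 + (b + 1157)/(808 + ((-60 + 165) + 506)) = -87 + (965 + 1157)/(808 + ((-60 + 165) + 506)) = -87 + 2122/(808 + (105 + 506)) = -87 + 2122/(808 + 611) = -87 + 2122/1419 = -121331/1419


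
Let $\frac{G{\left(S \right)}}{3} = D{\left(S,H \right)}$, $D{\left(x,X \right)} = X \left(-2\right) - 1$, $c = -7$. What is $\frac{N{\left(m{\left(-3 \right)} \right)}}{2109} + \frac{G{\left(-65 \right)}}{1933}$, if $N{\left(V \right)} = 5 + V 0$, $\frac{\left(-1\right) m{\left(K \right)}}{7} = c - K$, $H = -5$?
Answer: $\frac{66608}{4076697} \approx 0.016339$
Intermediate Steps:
$m{\left(K \right)} = 49 + 7 K$ ($m{\left(K \right)} = - 7 \left(-7 - K\right) = 49 + 7 K$)
$D{\left(x,X \right)} = -1 - 2 X$ ($D{\left(x,X \right)} = - 2 X - 1 = -1 - 2 X$)
$G{\left(S \right)} = 27$ ($G{\left(S \right)} = 3 \left(-1 - -10\right) = 3 \left(-1 + 10\right) = 3 \cdot 9 = 27$)
$N{\left(V \right)} = 5$ ($N{\left(V \right)} = 5 + 0 = 5$)
$\frac{N{\left(m{\left(-3 \right)} \right)}}{2109} + \frac{G{\left(-65 \right)}}{1933} = \frac{5}{2109} + \frac{27}{1933} = \frac{66608}{4076697}$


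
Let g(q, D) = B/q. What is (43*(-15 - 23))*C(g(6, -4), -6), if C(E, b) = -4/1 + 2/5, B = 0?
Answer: 29412/5 ≈ 5882.4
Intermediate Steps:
g(q, D) = 0 (g(q, D) = 0/q = 0)
C(E, b) = -18/5 (C(E, b) = -4*1 + 2*(⅕) = -4 + ⅖ = -18/5)
(43*(-15 - 23))*C(g(6, -4), -6) = (43*(-15 - 23))*(-18/5) = (43*(-38))*(-18/5) = -1634*(-18/5) = 29412/5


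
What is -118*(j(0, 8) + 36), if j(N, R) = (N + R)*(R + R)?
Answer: -19352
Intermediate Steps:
j(N, R) = 2*R*(N + R) (j(N, R) = (N + R)*(2*R) = 2*R*(N + R))
-118*(j(0, 8) + 36) = -118*(2*8*(0 + 8) + 36) = -118*(2*8*8 + 36) = -118*(128 + 36) = -118*164 = -19352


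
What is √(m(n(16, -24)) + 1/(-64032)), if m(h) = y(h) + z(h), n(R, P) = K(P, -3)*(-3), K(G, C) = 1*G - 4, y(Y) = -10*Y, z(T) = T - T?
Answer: I*√215255097762/16008 ≈ 28.983*I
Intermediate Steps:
z(T) = 0
K(G, C) = -4 + G (K(G, C) = G - 4 = -4 + G)
n(R, P) = 12 - 3*P (n(R, P) = (-4 + P)*(-3) = 12 - 3*P)
m(h) = -10*h (m(h) = -10*h + 0 = -10*h)
√(m(n(16, -24)) + 1/(-64032)) = √(-10*(12 - 3*(-24)) + 1/(-64032)) = √(-10*(12 + 72) - 1/64032) = √(-10*84 - 1/64032) = √(-840 - 1/64032) = √(-53786881/64032) = I*√215255097762/16008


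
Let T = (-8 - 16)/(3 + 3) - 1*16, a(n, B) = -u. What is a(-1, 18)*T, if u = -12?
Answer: -240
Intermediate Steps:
a(n, B) = 12 (a(n, B) = -1*(-12) = 12)
T = -20 (T = -24/6 - 16 = -24*⅙ - 16 = -4 - 16 = -20)
a(-1, 18)*T = 12*(-20) = -240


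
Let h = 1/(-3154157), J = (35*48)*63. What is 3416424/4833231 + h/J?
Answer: 380175081157147963/537835464123899760 ≈ 0.70686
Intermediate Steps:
J = 105840 (J = 1680*63 = 105840)
h = -1/3154157 ≈ -3.1704e-7
3416424/4833231 + h/J = 3416424/4833231 - 1/3154157/105840 = 3416424*(1/4833231) - 1/3154157*1/105840 = 1138808/1611077 - 1/333835976880 = 380175081157147963/537835464123899760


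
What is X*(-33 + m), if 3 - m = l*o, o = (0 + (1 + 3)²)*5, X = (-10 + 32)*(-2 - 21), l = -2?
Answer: -65780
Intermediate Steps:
X = -506 (X = 22*(-23) = -506)
o = 80 (o = (0 + 4²)*5 = (0 + 16)*5 = 16*5 = 80)
m = 163 (m = 3 - (-2)*80 = 3 - 1*(-160) = 3 + 160 = 163)
X*(-33 + m) = -506*(-33 + 163) = -506*130 = -65780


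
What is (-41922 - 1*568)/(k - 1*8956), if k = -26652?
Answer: 21245/17804 ≈ 1.1933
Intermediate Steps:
(-41922 - 1*568)/(k - 1*8956) = (-41922 - 1*568)/(-26652 - 1*8956) = (-41922 - 568)/(-26652 - 8956) = -42490/(-35608) = -42490*(-1/35608) = 21245/17804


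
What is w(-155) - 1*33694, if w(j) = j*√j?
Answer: -33694 - 155*I*√155 ≈ -33694.0 - 1929.7*I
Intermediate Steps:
w(j) = j^(3/2)
w(-155) - 1*33694 = (-155)^(3/2) - 1*33694 = -155*I*√155 - 33694 = -33694 - 155*I*√155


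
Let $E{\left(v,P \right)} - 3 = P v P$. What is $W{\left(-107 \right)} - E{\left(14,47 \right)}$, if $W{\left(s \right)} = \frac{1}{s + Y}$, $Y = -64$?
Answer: $- \frac{5288860}{171} \approx -30929.0$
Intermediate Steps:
$W{\left(s \right)} = \frac{1}{-64 + s}$ ($W{\left(s \right)} = \frac{1}{s - 64} = \frac{1}{-64 + s}$)
$E{\left(v,P \right)} = 3 + v P^{2}$ ($E{\left(v,P \right)} = 3 + P v P = 3 + v P^{2}$)
$W{\left(-107 \right)} - E{\left(14,47 \right)} = \frac{1}{-64 - 107} - \left(3 + 14 \cdot 47^{2}\right) = \frac{1}{-171} - \left(3 + 14 \cdot 2209\right) = - \frac{1}{171} - \left(3 + 30926\right) = - \frac{1}{171} - 30929 = - \frac{5288860}{171}$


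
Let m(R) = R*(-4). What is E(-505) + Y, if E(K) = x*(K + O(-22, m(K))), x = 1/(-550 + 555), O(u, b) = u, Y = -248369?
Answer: -1242372/5 ≈ -2.4847e+5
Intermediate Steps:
m(R) = -4*R
x = 1/5 ≈ 0.20000
E(K) = -22/5 + K/5 (E(K) = (K - 22)/5 = (-22 + K)/5 = -22/5 + K/5)
E(-505) + Y = (-22/5 + (1/5)*(-505)) - 248369 = (-22/5 - 101) - 248369 = -527/5 - 248369 = -1242372/5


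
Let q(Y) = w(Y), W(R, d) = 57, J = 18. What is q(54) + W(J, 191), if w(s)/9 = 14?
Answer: 183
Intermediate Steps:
w(s) = 126 (w(s) = 9*14 = 126)
q(Y) = 126
q(54) + W(J, 191) = 126 + 57 = 183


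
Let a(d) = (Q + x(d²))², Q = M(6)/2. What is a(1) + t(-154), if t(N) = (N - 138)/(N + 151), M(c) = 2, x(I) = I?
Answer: 304/3 ≈ 101.33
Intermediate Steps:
Q = 1 (Q = 2/2 = 2*(½) = 1)
t(N) = (-138 + N)/(151 + N)
a(d) = (1 + d²)²
a(1) + t(-154) = (1 + 1²)² + (-138 - 154)/(151 - 154) = (1 + 1)² - 292/(-3) = 2² - ⅓*(-292) = 4 + 292/3 = 304/3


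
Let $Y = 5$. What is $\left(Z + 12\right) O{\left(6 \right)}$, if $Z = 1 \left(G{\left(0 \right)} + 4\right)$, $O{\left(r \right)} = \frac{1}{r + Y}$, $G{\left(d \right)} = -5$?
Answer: $1$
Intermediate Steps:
$O{\left(r \right)} = \frac{1}{5 + r}$ ($O{\left(r \right)} = \frac{1}{r + 5} = \frac{1}{5 + r}$)
$Z = -1$ ($Z = 1 \left(-5 + 4\right) = 1 \left(-1\right) = -1$)
$\left(Z + 12\right) O{\left(6 \right)} = \frac{-1 + 12}{5 + 6} = \frac{11}{11} = 11 \cdot \frac{1}{11} = 1$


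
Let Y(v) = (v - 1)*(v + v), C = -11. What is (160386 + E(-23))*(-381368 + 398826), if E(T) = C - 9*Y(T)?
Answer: 2626364062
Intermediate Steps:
Y(v) = 2*v*(-1 + v) (Y(v) = (-1 + v)*(2*v) = 2*v*(-1 + v))
E(T) = -11 - 18*T*(-1 + T)
(160386 + E(-23))*(-381368 + 398826) = (160386 + (-11 - 18*(-23)*(-1 - 23)))*(-381368 + 398826) = (160386 + (-11 - 18*(-23)*(-24)))*17458 = (160386 + (-11 - 9936))*17458 = (160386 - 9947)*17458 = 150439*17458 = 2626364062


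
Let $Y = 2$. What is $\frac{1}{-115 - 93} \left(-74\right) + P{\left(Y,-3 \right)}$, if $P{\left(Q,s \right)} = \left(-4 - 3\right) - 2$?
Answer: $- \frac{899}{104} \approx -8.6442$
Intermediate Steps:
$P{\left(Q,s \right)} = -9$ ($P{\left(Q,s \right)} = -7 - 2 = -9$)
$\frac{1}{-115 - 93} \left(-74\right) + P{\left(Y,-3 \right)} = \frac{1}{-115 - 93} \left(-74\right) - 9 = \frac{1}{-208} \left(-74\right) - 9 = \left(- \frac{1}{208}\right) \left(-74\right) - 9 = \frac{37}{104} - 9 = - \frac{899}{104}$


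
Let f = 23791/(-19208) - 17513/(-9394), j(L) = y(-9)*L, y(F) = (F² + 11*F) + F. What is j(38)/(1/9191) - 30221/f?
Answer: -76433458484978/8064075 ≈ -9.4783e+6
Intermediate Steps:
y(F) = F² + 12*F
j(L) = -27*L (j(L) = (-9*(12 - 9))*L = (-9*3)*L = -27*L)
f = 8064075/12888568 (f = 23791*(-1/19208) - 17513*(-1/9394) = -23791/19208 + 17513/9394 = 8064075/12888568 ≈ 0.62568)
j(38)/(1/9191) - 30221/f = (-27*38)/(1/9191) - 30221/8064075/12888568 = -1026/1/9191 - 30221*12888568/8064075 = -1026*9191 - 389505413528/8064075 = -9429966 - 389505413528/8064075 = -76433458484978/8064075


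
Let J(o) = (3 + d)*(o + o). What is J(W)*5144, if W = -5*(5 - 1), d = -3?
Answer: 0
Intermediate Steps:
W = -20 (W = -5*4 = -20)
J(o) = 0 (J(o) = (3 - 3)*(o + o) = 0*(2*o) = 0)
J(W)*5144 = 0*5144 = 0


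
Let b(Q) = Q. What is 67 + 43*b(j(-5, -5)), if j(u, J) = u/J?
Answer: 110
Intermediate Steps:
67 + 43*b(j(-5, -5)) = 67 + 43*(-5/(-5)) = 67 + 43*(-5*(-⅕)) = 67 + 43*1 = 67 + 43 = 110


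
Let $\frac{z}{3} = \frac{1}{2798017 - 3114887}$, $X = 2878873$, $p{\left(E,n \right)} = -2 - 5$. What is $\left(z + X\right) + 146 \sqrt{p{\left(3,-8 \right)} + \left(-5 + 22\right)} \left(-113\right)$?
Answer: $\frac{912228487507}{316870} - 16498 \sqrt{10} \approx 2.8267 \cdot 10^{6}$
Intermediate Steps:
$p{\left(E,n \right)} = -7$ ($p{\left(E,n \right)} = -2 - 5 = -7$)
$z = - \frac{3}{316870}$ ($z = \frac{3}{2798017 - 3114887} = \frac{3}{-316870} = 3 \left(- \frac{1}{316870}\right) = - \frac{3}{316870} \approx -9.4676 \cdot 10^{-6}$)
$\left(z + X\right) + 146 \sqrt{p{\left(3,-8 \right)} + \left(-5 + 22\right)} \left(-113\right) = \left(- \frac{3}{316870} + 2878873\right) + 146 \sqrt{-7 + \left(-5 + 22\right)} \left(-113\right) = \frac{912228487507}{316870} + 146 \sqrt{-7 + 17} \left(-113\right) = \frac{912228487507}{316870} + 146 \sqrt{10} \left(-113\right) = \frac{912228487507}{316870} - 16498 \sqrt{10}$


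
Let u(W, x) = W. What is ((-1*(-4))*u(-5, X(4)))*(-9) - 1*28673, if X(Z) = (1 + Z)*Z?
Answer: -28493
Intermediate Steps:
X(Z) = Z*(1 + Z)
((-1*(-4))*u(-5, X(4)))*(-9) - 1*28673 = (-1*(-4)*(-5))*(-9) - 1*28673 = (4*(-5))*(-9) - 28673 = -20*(-9) - 28673 = 180 - 28673 = -28493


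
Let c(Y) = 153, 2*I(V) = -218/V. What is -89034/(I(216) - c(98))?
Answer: 270864/467 ≈ 580.01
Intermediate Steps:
I(V) = -109/V (I(V) = (-218/V)/2 = -109/V)
-89034/(I(216) - c(98)) = -89034/(-109/216 - 1*153) = -89034/(-109*1/216 - 153) = -89034/(-109/216 - 153) = -89034/(-33157/216) = -89034*(-216/33157) = 270864/467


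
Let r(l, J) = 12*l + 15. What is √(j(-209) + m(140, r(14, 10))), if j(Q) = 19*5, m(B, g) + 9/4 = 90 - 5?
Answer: 3*√79/2 ≈ 13.332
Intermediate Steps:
r(l, J) = 15 + 12*l
m(B, g) = 331/4 (m(B, g) = -9/4 + (90 - 5) = -9/4 + 85 = 331/4)
j(Q) = 95
√(j(-209) + m(140, r(14, 10))) = √(95 + 331/4) = √(711/4) = 3*√79/2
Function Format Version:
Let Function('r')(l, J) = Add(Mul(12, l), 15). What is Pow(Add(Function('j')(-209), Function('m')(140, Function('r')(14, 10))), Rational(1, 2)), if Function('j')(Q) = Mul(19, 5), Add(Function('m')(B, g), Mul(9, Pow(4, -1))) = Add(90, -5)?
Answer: Mul(Rational(3, 2), Pow(79, Rational(1, 2))) ≈ 13.332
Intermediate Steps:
Function('r')(l, J) = Add(15, Mul(12, l))
Function('m')(B, g) = Rational(331, 4) (Function('m')(B, g) = Add(Rational(-9, 4), Add(90, -5)) = Add(Rational(-9, 4), 85) = Rational(331, 4))
Function('j')(Q) = 95
Pow(Add(Function('j')(-209), Function('m')(140, Function('r')(14, 10))), Rational(1, 2)) = Pow(Add(95, Rational(331, 4)), Rational(1, 2)) = Pow(Rational(711, 4), Rational(1, 2)) = Mul(Rational(3, 2), Pow(79, Rational(1, 2)))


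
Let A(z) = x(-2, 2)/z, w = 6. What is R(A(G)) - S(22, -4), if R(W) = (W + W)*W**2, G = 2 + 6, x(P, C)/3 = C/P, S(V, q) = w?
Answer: -1563/256 ≈ -6.1055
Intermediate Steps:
S(V, q) = 6
x(P, C) = 3*C/P (x(P, C) = 3*(C/P) = 3*C/P)
G = 8
A(z) = -3/z (A(z) = (3*2/(-2))/z = (3*2*(-1/2))/z = -3/z)
R(W) = 2*W**3 (R(W) = (2*W)*W**2 = 2*W**3)
R(A(G)) - S(22, -4) = 2*(-3/8)**3 - 1*6 = 2*(-3*1/8)**3 - 6 = 2*(-3/8)**3 - 6 = 2*(-27/512) - 6 = -27/256 - 6 = -1563/256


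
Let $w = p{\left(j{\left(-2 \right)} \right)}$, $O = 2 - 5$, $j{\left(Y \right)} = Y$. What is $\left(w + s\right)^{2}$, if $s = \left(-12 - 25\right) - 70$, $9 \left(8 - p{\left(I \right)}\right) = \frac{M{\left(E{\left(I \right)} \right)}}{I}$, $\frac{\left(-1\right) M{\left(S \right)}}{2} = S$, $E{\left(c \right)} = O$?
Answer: $\frac{87616}{9} \approx 9735.1$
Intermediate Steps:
$O = -3$ ($O = 2 - 5 = -3$)
$E{\left(c \right)} = -3$
$M{\left(S \right)} = - 2 S$
$p{\left(I \right)} = 8 - \frac{2}{3 I}$ ($p{\left(I \right)} = 8 - \frac{\left(-2\right) \left(-3\right) \frac{1}{I}}{9} = 8 - \frac{6 \frac{1}{I}}{9} = 8 - \frac{2}{3 I}$)
$s = -107$ ($s = -37 - 70 = -107$)
$w = \frac{25}{3}$ ($w = 8 - \frac{2}{3 \left(-2\right)} = 8 - - \frac{1}{3} = 8 + \frac{1}{3} = \frac{25}{3} \approx 8.3333$)
$\left(w + s\right)^{2} = \left(\frac{25}{3} - 107\right)^{2} = \left(- \frac{296}{3}\right)^{2} = \frac{87616}{9}$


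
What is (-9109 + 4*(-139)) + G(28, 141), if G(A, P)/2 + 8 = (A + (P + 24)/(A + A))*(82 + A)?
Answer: -40219/14 ≈ -2872.8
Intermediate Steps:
G(A, P) = -16 + 2*(82 + A)*(A + (24 + P)/(2*A)) (G(A, P) = -16 + 2*((A + (P + 24)/(A + A))*(82 + A)) = -16 + 2*((A + (24 + P)/((2*A)))*(82 + A)) = -16 + 2*((A + (24 + P)*(1/(2*A)))*(82 + A)) = -16 + 2*((A + (24 + P)/(2*A))*(82 + A)) = -16 + 2*((82 + A)*(A + (24 + P)/(2*A))) = -16 + 2*(82 + A)*(A + (24 + P)/(2*A)))
(-9109 + 4*(-139)) + G(28, 141) = (-9109 + 4*(-139)) + (1968 + 82*141 + 28*(8 + 141 + 2*28² + 164*28))/28 = (-9109 - 556) + (1968 + 11562 + 28*(8 + 141 + 2*784 + 4592))/28 = -9665 + (1968 + 11562 + 28*(8 + 141 + 1568 + 4592))/28 = -9665 + (1968 + 11562 + 28*6309)/28 = -9665 + (1968 + 11562 + 176652)/28 = -9665 + (1/28)*190182 = -9665 + 95091/14 = -40219/14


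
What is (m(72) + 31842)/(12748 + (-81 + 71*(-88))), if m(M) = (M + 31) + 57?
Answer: 32002/6419 ≈ 4.9855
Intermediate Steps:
m(M) = 88 + M (m(M) = (31 + M) + 57 = 88 + M)
(m(72) + 31842)/(12748 + (-81 + 71*(-88))) = ((88 + 72) + 31842)/(12748 + (-81 + 71*(-88))) = (160 + 31842)/(12748 + (-81 - 6248)) = 32002/(12748 - 6329) = 32002/6419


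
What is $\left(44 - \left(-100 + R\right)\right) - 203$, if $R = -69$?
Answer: $10$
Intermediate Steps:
$\left(44 - \left(-100 + R\right)\right) - 203 = \left(44 + \left(100 - -69\right)\right) - 203 = \left(44 + \left(100 + 69\right)\right) - 203 = \left(44 + 169\right) - 203 = 213 - 203 = 10$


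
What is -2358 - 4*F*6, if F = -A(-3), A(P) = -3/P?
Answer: -2334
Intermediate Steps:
F = -1 (F = -(-3)/(-3) = -(-3)*(-1)/3 = -1*1 = -1)
-2358 - 4*F*6 = -2358 - 4*(-1)*6 = -2358 + 4*6 = -2358 + 24 = -2334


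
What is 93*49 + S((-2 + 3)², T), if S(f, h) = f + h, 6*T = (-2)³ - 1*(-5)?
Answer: 9115/2 ≈ 4557.5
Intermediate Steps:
T = -½ (T = ((-2)³ - 1*(-5))/6 = (-8 + 5)/6 = (⅙)*(-3) = -½ ≈ -0.50000)
93*49 + S((-2 + 3)², T) = 93*49 + ((-2 + 3)² - ½) = 4557 + (1² - ½) = 4557 + (1 - ½) = 4557 + ½ = 9115/2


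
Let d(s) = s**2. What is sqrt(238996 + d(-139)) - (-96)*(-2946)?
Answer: -282816 + sqrt(258317) ≈ -2.8231e+5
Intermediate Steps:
sqrt(238996 + d(-139)) - (-96)*(-2946) = sqrt(238996 + (-139)**2) - (-96)*(-2946) = sqrt(238996 + 19321) - 1*282816 = sqrt(258317) - 282816 = -282816 + sqrt(258317)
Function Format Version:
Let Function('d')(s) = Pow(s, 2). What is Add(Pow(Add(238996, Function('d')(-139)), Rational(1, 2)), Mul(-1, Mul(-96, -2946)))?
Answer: Add(-282816, Pow(258317, Rational(1, 2))) ≈ -2.8231e+5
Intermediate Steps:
Add(Pow(Add(238996, Function('d')(-139)), Rational(1, 2)), Mul(-1, Mul(-96, -2946))) = Add(Pow(Add(238996, Pow(-139, 2)), Rational(1, 2)), Mul(-1, Mul(-96, -2946))) = Add(Pow(Add(238996, 19321), Rational(1, 2)), Mul(-1, 282816)) = Add(Pow(258317, Rational(1, 2)), -282816) = Add(-282816, Pow(258317, Rational(1, 2)))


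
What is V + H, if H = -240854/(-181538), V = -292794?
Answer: -26576498159/90769 ≈ -2.9279e+5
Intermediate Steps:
H = 120427/90769 (H = -240854*(-1/181538) = 120427/90769 ≈ 1.3267)
V + H = -292794 + 120427/90769 = -26576498159/90769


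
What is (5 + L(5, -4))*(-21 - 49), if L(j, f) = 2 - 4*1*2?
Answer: 70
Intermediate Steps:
L(j, f) = -6 (L(j, f) = 2 - 4*2 = 2 - 8 = -6)
(5 + L(5, -4))*(-21 - 49) = (5 - 6)*(-21 - 49) = -1*(-70) = 70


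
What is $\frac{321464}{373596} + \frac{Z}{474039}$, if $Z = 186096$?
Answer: $\frac{6164199842}{4919418729} \approx 1.253$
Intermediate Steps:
$\frac{321464}{373596} + \frac{Z}{474039} = \frac{321464}{373596} + \frac{186096}{474039} = 321464 \cdot \frac{1}{373596} + 186096 \cdot \frac{1}{474039} = \frac{80366}{93399} + \frac{62032}{158013} = \frac{6164199842}{4919418729}$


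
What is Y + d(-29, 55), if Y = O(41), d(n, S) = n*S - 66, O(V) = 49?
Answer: -1612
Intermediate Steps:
d(n, S) = -66 + S*n (d(n, S) = S*n - 66 = -66 + S*n)
Y = 49
Y + d(-29, 55) = 49 + (-66 + 55*(-29)) = 49 + (-66 - 1595) = 49 - 1661 = -1612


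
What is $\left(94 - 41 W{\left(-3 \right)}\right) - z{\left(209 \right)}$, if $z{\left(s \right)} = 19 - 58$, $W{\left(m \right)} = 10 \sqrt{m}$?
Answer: $133 - 410 i \sqrt{3} \approx 133.0 - 710.14 i$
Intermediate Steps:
$z{\left(s \right)} = -39$ ($z{\left(s \right)} = 19 - 58 = -39$)
$\left(94 - 41 W{\left(-3 \right)}\right) - z{\left(209 \right)} = \left(94 - 41 \cdot 10 \sqrt{-3}\right) - -39 = \left(94 - 41 \cdot 10 i \sqrt{3}\right) + 39 = \left(94 - 410 i \sqrt{3}\right) + 39 = 133 - 410 i \sqrt{3}$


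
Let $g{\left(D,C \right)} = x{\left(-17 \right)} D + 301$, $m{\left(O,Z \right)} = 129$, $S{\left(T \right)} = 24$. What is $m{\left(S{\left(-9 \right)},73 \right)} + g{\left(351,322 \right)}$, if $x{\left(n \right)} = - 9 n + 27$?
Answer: $63610$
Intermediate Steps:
$x{\left(n \right)} = 27 - 9 n$
$g{\left(D,C \right)} = 301 + 180 D$ ($g{\left(D,C \right)} = \left(27 - -153\right) D + 301 = \left(27 + 153\right) D + 301 = 180 D + 301 = 301 + 180 D$)
$m{\left(S{\left(-9 \right)},73 \right)} + g{\left(351,322 \right)} = 129 + \left(301 + 180 \cdot 351\right) = 129 + \left(301 + 63180\right) = 129 + 63481 = 63610$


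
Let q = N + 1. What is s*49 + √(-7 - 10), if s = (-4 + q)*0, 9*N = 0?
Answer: I*√17 ≈ 4.1231*I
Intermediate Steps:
N = 0 (N = (⅑)*0 = 0)
q = 1 (q = 0 + 1 = 1)
s = 0 (s = (-4 + 1)*0 = -3*0 = 0)
s*49 + √(-7 - 10) = 0*49 + √(-7 - 10) = 0 + √(-17) = 0 + I*√17 = I*√17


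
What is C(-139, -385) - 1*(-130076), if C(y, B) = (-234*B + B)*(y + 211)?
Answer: 6588836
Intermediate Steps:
C(y, B) = -233*B*(211 + y) (C(y, B) = (-233*B)*(211 + y) = -233*B*(211 + y))
C(-139, -385) - 1*(-130076) = -233*(-385)*(211 - 139) - 1*(-130076) = -233*(-385)*72 + 130076 = 6458760 + 130076 = 6588836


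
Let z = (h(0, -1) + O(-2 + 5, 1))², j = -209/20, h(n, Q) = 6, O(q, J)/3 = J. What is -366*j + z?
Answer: 39057/10 ≈ 3905.7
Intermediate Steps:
O(q, J) = 3*J
j = -209/20 (j = -209*1/20 = -209/20 ≈ -10.450)
z = 81 (z = (6 + 3*1)² = (6 + 3)² = 9² = 81)
-366*j + z = -366*(-209/20) + 81 = 38247/10 + 81 = 39057/10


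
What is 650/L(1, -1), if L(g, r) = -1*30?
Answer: -65/3 ≈ -21.667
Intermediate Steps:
L(g, r) = -30
650/L(1, -1) = 650/(-30) = 650*(-1/30) = -65/3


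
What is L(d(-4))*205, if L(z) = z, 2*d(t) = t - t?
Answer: 0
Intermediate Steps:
d(t) = 0 (d(t) = (t - t)/2 = (1/2)*0 = 0)
L(d(-4))*205 = 0*205 = 0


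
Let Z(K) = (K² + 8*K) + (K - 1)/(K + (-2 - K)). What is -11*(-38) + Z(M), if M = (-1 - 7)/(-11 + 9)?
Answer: 929/2 ≈ 464.50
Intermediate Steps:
M = 4 (M = -8/(-2) = -8*(-½) = 4)
Z(K) = ½ + K² + 15*K/2 (Z(K) = (K² + 8*K) + (-1 + K)/(-2) = (K² + 8*K) + (-1 + K)*(-½) = (K² + 8*K) + (½ - K/2) = ½ + K² + 15*K/2)
-11*(-38) + Z(M) = -11*(-38) + (½ + 4² + (15/2)*4) = 418 + (½ + 16 + 30) = 418 + 93/2 = 929/2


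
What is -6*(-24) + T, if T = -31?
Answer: 113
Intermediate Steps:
-6*(-24) + T = -6*(-24) - 31 = 144 - 31 = 113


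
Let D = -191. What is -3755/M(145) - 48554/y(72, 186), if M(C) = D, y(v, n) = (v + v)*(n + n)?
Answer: 95937013/5115744 ≈ 18.753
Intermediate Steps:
y(v, n) = 4*n*v (y(v, n) = (2*v)*(2*n) = 4*n*v)
M(C) = -191
-3755/M(145) - 48554/y(72, 186) = -3755/(-191) - 48554/(4*186*72) = -3755*(-1/191) - 48554/53568 = 3755/191 - 48554*1/53568 = 3755/191 - 24277/26784 = 95937013/5115744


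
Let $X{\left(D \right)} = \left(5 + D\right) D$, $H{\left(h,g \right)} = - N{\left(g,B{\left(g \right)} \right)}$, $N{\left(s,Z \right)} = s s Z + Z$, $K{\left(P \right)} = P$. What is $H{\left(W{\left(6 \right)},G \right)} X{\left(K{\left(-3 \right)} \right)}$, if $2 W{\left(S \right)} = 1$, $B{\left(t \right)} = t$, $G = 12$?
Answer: $10440$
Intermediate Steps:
$N{\left(s,Z \right)} = Z + Z s^{2}$ ($N{\left(s,Z \right)} = s^{2} Z + Z = Z s^{2} + Z = Z + Z s^{2}$)
$W{\left(S \right)} = \frac{1}{2}$ ($W{\left(S \right)} = \frac{1}{2} \cdot 1 = \frac{1}{2}$)
$H{\left(h,g \right)} = - g \left(1 + g^{2}\right)$
$X{\left(D \right)} = D \left(5 + D\right)$
$H{\left(W{\left(6 \right)},G \right)} X{\left(K{\left(-3 \right)} \right)} = \left(\left(-1\right) 12 - 12^{3}\right) \left(- 3 \left(5 - 3\right)\right) = \left(-12 - 1728\right) \left(\left(-3\right) 2\right) = \left(-12 - 1728\right) \left(-6\right) = \left(-1740\right) \left(-6\right) = 10440$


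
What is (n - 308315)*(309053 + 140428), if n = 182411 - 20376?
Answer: -65750080680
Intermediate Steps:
n = 162035
(n - 308315)*(309053 + 140428) = (162035 - 308315)*(309053 + 140428) = -146280*449481 = -65750080680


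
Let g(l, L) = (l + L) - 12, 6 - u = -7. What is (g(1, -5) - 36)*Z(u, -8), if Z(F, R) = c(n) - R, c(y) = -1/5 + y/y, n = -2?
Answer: -2288/5 ≈ -457.60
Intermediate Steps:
c(y) = ⅘ (c(y) = -1*⅕ + 1 = -⅕ + 1 = ⅘)
u = 13 (u = 6 - 1*(-7) = 6 + 7 = 13)
g(l, L) = -12 + L + l (g(l, L) = (L + l) - 12 = -12 + L + l)
Z(F, R) = ⅘ - R
(g(1, -5) - 36)*Z(u, -8) = ((-12 - 5 + 1) - 36)*(⅘ - 1*(-8)) = (-16 - 36)*(⅘ + 8) = -52*44/5 = -2288/5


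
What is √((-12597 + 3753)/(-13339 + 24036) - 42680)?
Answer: 2*I*√1220947033097/10697 ≈ 206.59*I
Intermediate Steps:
√((-12597 + 3753)/(-13339 + 24036) - 42680) = √(-8844/10697 - 42680) = √(-456556804/10697) = 2*I*√1220947033097/10697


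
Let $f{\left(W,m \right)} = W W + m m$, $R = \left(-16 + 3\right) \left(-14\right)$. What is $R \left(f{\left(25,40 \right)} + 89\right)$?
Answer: $421148$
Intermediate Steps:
$R = 182$ ($R = \left(-13\right) \left(-14\right) = 182$)
$f{\left(W,m \right)} = W^{2} + m^{2}$
$R \left(f{\left(25,40 \right)} + 89\right) = 182 \left(\left(25^{2} + 40^{2}\right) + 89\right) = 182 \left(\left(625 + 1600\right) + 89\right) = 182 \left(2225 + 89\right) = 182 \cdot 2314 = 421148$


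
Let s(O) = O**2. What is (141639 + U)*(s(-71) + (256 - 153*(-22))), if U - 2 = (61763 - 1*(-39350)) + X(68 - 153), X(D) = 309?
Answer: 2105654769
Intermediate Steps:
U = 101424 (U = 2 + ((61763 - 1*(-39350)) + 309) = 2 + ((61763 + 39350) + 309) = 2 + (101113 + 309) = 2 + 101422 = 101424)
(141639 + U)*(s(-71) + (256 - 153*(-22))) = (141639 + 101424)*((-71)**2 + (256 - 153*(-22))) = 243063*(5041 + (256 + 3366)) = 243063*(5041 + 3622) = 243063*8663 = 2105654769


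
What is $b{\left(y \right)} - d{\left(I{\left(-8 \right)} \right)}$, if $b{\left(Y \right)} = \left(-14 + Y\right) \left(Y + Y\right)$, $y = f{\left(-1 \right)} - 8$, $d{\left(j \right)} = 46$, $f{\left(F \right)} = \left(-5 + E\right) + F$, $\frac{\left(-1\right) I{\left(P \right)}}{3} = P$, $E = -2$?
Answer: $914$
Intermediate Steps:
$I{\left(P \right)} = - 3 P$
$f{\left(F \right)} = -7 + F$ ($f{\left(F \right)} = \left(-5 - 2\right) + F = -7 + F$)
$y = -16$ ($y = \left(-7 - 1\right) - 8 = -8 - 8 = -16$)
$b{\left(Y \right)} = 2 Y \left(-14 + Y\right)$ ($b{\left(Y \right)} = \left(-14 + Y\right) 2 Y = 2 Y \left(-14 + Y\right)$)
$b{\left(y \right)} - d{\left(I{\left(-8 \right)} \right)} = 2 \left(-16\right) \left(-14 - 16\right) - 46 = 2 \left(-16\right) \left(-30\right) - 46 = 960 - 46 = 914$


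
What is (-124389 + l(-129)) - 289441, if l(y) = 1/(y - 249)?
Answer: -156427741/378 ≈ -4.1383e+5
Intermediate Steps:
l(y) = 1/(-249 + y)
(-124389 + l(-129)) - 289441 = (-124389 + 1/(-249 - 129)) - 289441 = (-124389 + 1/(-378)) - 289441 = (-124389 - 1/378) - 289441 = -47019043/378 - 289441 = -156427741/378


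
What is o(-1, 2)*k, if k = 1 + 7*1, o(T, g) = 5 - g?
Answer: 24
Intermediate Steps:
k = 8 (k = 1 + 7 = 8)
o(-1, 2)*k = (5 - 1*2)*8 = (5 - 2)*8 = 3*8 = 24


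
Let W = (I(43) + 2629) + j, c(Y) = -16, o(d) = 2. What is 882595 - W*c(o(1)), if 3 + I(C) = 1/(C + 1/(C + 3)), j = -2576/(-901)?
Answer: 1648736686869/1783079 ≈ 9.2466e+5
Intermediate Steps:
j = 2576/901 (j = -2576*(-1/901) = 2576/901 ≈ 2.8590)
I(C) = -3 + 1/(C + 1/(3 + C)) (I(C) = -3 + 1/(C + 1/(C + 3)) = -3 + 1/(C + 1/(3 + C)))
W = 4687504804/1783079 (W = (-1*43*(8 + 3*43)/(1 + 43² + 3*43) + 2629) + 2576/901 = (-1*43*(8 + 129)/(1 + 1849 + 129) + 2629) + 2576/901 = (-1*43*137/1979 + 2629) + 2576/901 = (-1*43*1/1979*137 + 2629) + 2576/901 = (-5891/1979 + 2629) + 2576/901 = 5196900/1979 + 2576/901 = 4687504804/1783079 ≈ 2628.9)
882595 - W*c(o(1)) = 882595 - 4687504804*(-16)/1783079 = 882595 - 1*(-75000076864/1783079) = 882595 + 75000076864/1783079 = 1648736686869/1783079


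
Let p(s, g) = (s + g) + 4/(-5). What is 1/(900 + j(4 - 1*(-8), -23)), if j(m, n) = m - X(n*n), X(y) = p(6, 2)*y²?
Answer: -5/10069716 ≈ -4.9654e-7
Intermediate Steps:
p(s, g) = -⅘ + g + s (p(s, g) = (g + s) + 4*(-⅕) = (g + s) - ⅘ = -⅘ + g + s)
X(y) = 36*y²/5 (X(y) = (-⅘ + 2 + 6)*y² = 36*y²/5)
j(m, n) = m - 36*n⁴/5 (j(m, n) = m - 36*(n*n)²/5 = m - 36*(n²)²/5 = m - 36*n⁴/5)
1/(900 + j(4 - 1*(-8), -23)) = 1/(900 + ((4 - 1*(-8)) - 36/5*(-23)⁴)) = 1/(900 + ((4 + 8) - 36/5*279841)) = 1/(900 + (12 - 10074276/5)) = 1/(900 - 10074216/5) = 1/(-10069716/5) = -5/10069716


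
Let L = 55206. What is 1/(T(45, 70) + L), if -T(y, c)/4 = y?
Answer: 1/55026 ≈ 1.8173e-5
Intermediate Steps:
T(y, c) = -4*y
1/(T(45, 70) + L) = 1/(-4*45 + 55206) = 1/(-180 + 55206) = 1/55026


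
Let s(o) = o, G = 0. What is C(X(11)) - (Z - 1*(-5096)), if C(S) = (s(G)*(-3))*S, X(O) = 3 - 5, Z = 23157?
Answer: -28253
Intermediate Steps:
X(O) = -2
C(S) = 0 (C(S) = (0*(-3))*S = 0*S = 0)
C(X(11)) - (Z - 1*(-5096)) = 0 - (23157 - 1*(-5096)) = 0 - (23157 + 5096) = 0 - 1*28253 = 0 - 28253 = -28253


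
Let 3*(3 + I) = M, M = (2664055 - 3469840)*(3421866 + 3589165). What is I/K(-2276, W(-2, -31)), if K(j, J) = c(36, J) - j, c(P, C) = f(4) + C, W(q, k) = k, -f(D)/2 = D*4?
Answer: -1883127871448/2213 ≈ -8.5094e+8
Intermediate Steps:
M = -5649383614335 (M = -805785*7011031 = -5649383614335)
f(D) = -8*D (f(D) = -2*D*4 = -8*D)
c(P, C) = -32 + C (c(P, C) = -8*4 + C = -32 + C)
K(j, J) = -32 + J - j (K(j, J) = (-32 + J) - j = -32 + J - j)
I = -1883127871448 (I = -3 + (⅓)*(-5649383614335) = -3 - 1883127871445 = -1883127871448)
I/K(-2276, W(-2, -31)) = -1883127871448/(-32 - 31 - 1*(-2276)) = -1883127871448/(-32 - 31 + 2276) = -1883127871448/2213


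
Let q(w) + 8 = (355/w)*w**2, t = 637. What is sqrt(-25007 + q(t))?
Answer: 4*sqrt(12570) ≈ 448.46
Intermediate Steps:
q(w) = -8 + 355*w (q(w) = -8 + (355/w)*w**2 = -8 + 355*w)
sqrt(-25007 + q(t)) = sqrt(-25007 + (-8 + 355*637)) = sqrt(-25007 + (-8 + 226135)) = sqrt(-25007 + 226127) = sqrt(201120) = 4*sqrt(12570)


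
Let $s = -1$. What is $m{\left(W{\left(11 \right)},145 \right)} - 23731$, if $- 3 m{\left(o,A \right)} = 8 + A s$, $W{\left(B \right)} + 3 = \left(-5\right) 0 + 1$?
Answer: $- \frac{71056}{3} \approx -23685.0$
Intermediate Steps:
$W{\left(B \right)} = -2$ ($W{\left(B \right)} = -3 + \left(\left(-5\right) 0 + 1\right) = -3 + \left(0 + 1\right) = -3 + 1 = -2$)
$m{\left(o,A \right)} = - \frac{8}{3} + \frac{A}{3}$ ($m{\left(o,A \right)} = - \frac{8 + A \left(-1\right)}{3} = - \frac{8 - A}{3} = - \frac{8}{3} + \frac{A}{3}$)
$m{\left(W{\left(11 \right)},145 \right)} - 23731 = \left(- \frac{8}{3} + \frac{1}{3} \cdot 145\right) - 23731 = \left(- \frac{8}{3} + \frac{145}{3}\right) - 23731 = \frac{137}{3} - 23731 = - \frac{71056}{3}$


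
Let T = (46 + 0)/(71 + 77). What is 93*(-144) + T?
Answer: -990985/74 ≈ -13392.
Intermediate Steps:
T = 23/74 (T = 46/148 = 46*(1/148) = 23/74 ≈ 0.31081)
93*(-144) + T = 93*(-144) + 23/74 = -13392 + 23/74 = -990985/74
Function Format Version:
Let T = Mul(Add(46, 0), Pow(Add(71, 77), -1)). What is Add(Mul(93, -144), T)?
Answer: Rational(-990985, 74) ≈ -13392.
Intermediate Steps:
T = Rational(23, 74) (T = Mul(46, Pow(148, -1)) = Mul(46, Rational(1, 148)) = Rational(23, 74) ≈ 0.31081)
Add(Mul(93, -144), T) = Add(Mul(93, -144), Rational(23, 74)) = Add(-13392, Rational(23, 74)) = Rational(-990985, 74)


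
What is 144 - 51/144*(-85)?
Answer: 8357/48 ≈ 174.10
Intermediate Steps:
144 - 51/144*(-85) = 144 - 51*1/144*(-85) = 144 - 17/48*(-85) = 144 + 1445/48 = 8357/48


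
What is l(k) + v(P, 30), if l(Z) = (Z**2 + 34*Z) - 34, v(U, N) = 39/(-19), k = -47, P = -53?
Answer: 10924/19 ≈ 574.95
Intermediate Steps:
v(U, N) = -39/19 (v(U, N) = 39*(-1/19) = -39/19)
l(Z) = -34 + Z**2 + 34*Z
l(k) + v(P, 30) = (-34 + (-47)**2 + 34*(-47)) - 39/19 = (-34 + 2209 - 1598) - 39/19 = 577 - 39/19 = 10924/19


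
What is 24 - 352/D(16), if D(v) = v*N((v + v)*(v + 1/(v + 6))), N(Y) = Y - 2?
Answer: 67391/2813 ≈ 23.957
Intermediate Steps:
N(Y) = -2 + Y
D(v) = v*(-2 + 2*v*(v + 1/(6 + v))) (D(v) = v*(-2 + (v + v)*(v + 1/(v + 6))) = v*(-2 + (2*v)*(v + 1/(6 + v))) = v*(-2 + 2*v*(v + 1/(6 + v))))
24 - 352/D(16) = 24 - 352*(6 + 16)/(32*(-6 + 16³ + 6*16²)) = 24 - 352*11/(16*(-6 + 4096 + 6*256)) = 24 - 352*11/(16*(-6 + 4096 + 1536)) = 24 - 352/(2*16*(1/22)*5626) = 24 - 352/90016/11 = 24 - 352*11/90016 = 24 - 121/2813 = 67391/2813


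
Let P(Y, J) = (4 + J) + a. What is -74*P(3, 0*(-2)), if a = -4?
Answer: 0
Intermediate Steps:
P(Y, J) = J (P(Y, J) = (4 + J) - 4 = J)
-74*P(3, 0*(-2)) = -0*(-2) = -74*0 = 0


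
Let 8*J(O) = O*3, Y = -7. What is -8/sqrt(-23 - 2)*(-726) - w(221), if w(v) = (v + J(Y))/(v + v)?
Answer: -1747/3536 - 5808*I/5 ≈ -0.49406 - 1161.6*I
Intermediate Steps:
J(O) = 3*O/8 (J(O) = (O*3)/8 = (3*O)/8 = 3*O/8)
w(v) = (-21/8 + v)/(2*v) (w(v) = (v + (3/8)*(-7))/(v + v) = (v - 21/8)/((2*v)) = (-21/8 + v)*(1/(2*v)) = (-21/8 + v)/(2*v))
-8/sqrt(-23 - 2)*(-726) - w(221) = -8/sqrt(-23 - 2)*(-726) - (-21 + 8*221)/(16*221) = -8*(-I/5)*(-726) - (-21 + 1768)/(16*221) = -8*(-I/5)*(-726) - 1747/(16*221) = -(-8)*I/5*(-726) - 1*1747/3536 = (8*I/5)*(-726) - 1747/3536 = -5808*I/5 - 1747/3536 = -1747/3536 - 5808*I/5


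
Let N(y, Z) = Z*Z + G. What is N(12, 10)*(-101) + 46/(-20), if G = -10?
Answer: -90923/10 ≈ -9092.3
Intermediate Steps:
N(y, Z) = -10 + Z**2 (N(y, Z) = Z*Z - 10 = Z**2 - 10 = -10 + Z**2)
N(12, 10)*(-101) + 46/(-20) = (-10 + 10**2)*(-101) + 46/(-20) = (-10 + 100)*(-101) + 46*(-1/20) = 90*(-101) - 23/10 = -9090 - 23/10 = -90923/10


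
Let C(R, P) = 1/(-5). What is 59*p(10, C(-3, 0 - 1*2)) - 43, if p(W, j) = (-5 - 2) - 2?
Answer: -574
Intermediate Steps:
C(R, P) = -⅕
p(W, j) = -9 (p(W, j) = -7 - 2 = -9)
59*p(10, C(-3, 0 - 1*2)) - 43 = 59*(-9) - 43 = -531 - 43 = -574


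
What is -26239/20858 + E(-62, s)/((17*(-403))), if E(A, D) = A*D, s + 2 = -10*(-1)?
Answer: -5465091/4609618 ≈ -1.1856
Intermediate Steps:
s = 8 (s = -2 - 10*(-1) = -2 + 10 = 8)
-26239/20858 + E(-62, s)/((17*(-403))) = -26239/20858 + (-62*8)/((17*(-403))) = -26239*1/20858 - 496/(-6851) = -26239/20858 - 496*(-1/6851) = -26239/20858 + 16/221 = -5465091/4609618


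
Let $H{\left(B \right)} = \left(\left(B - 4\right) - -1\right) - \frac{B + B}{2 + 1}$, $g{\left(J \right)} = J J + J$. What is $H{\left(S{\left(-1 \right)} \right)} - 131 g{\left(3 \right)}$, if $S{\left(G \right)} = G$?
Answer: $- \frac{4726}{3} \approx -1575.3$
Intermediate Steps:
$g{\left(J \right)} = J + J^{2}$ ($g{\left(J \right)} = J^{2} + J = J + J^{2}$)
$H{\left(B \right)} = -3 + \frac{B}{3}$ ($H{\left(B \right)} = \left(\left(-4 + B\right) + 1\right) - \frac{2 B}{3} = \left(-3 + B\right) - 2 B \frac{1}{3} = \left(-3 + B\right) - \frac{2 B}{3} = -3 + \frac{B}{3}$)
$H{\left(S{\left(-1 \right)} \right)} - 131 g{\left(3 \right)} = \left(-3 + \frac{1}{3} \left(-1\right)\right) - 131 \cdot 3 \left(1 + 3\right) = \left(-3 - \frac{1}{3}\right) - 131 \cdot 3 \cdot 4 = - \frac{10}{3} - 1572 = - \frac{4726}{3}$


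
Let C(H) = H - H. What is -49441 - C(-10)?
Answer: -49441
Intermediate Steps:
C(H) = 0
-49441 - C(-10) = -49441 - 1*0 = -49441 + 0 = -49441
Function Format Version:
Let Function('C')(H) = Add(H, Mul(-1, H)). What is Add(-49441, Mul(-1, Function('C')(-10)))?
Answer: -49441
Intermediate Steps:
Function('C')(H) = 0
Add(-49441, Mul(-1, Function('C')(-10))) = Add(-49441, Mul(-1, 0)) = Add(-49441, 0) = -49441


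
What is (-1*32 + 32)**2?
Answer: 0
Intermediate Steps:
(-1*32 + 32)**2 = (-32 + 32)**2 = 0**2 = 0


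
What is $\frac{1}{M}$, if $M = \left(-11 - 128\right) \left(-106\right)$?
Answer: $\frac{1}{14734} \approx 6.787 \cdot 10^{-5}$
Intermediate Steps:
$M = 14734$ ($M = \left(-139\right) \left(-106\right) = 14734$)
$\frac{1}{M} = \frac{1}{14734}$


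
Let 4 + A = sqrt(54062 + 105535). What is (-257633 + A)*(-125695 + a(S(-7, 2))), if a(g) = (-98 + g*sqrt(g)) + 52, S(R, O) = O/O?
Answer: 32395276380 - 377220*sqrt(17733) ≈ 3.2345e+10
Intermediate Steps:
S(R, O) = 1
a(g) = -46 + g**(3/2) (a(g) = (-98 + g**(3/2)) + 52 = -46 + g**(3/2))
A = -4 + 3*sqrt(17733) (A = -4 + sqrt(54062 + 105535) = -4 + sqrt(159597) = -4 + 3*sqrt(17733) ≈ 395.50)
(-257633 + A)*(-125695 + a(S(-7, 2))) = (-257633 + (-4 + 3*sqrt(17733)))*(-125695 + (-46 + 1**(3/2))) = (-257637 + 3*sqrt(17733))*(-125695 + (-46 + 1)) = (-257637 + 3*sqrt(17733))*(-125695 - 45) = (-257637 + 3*sqrt(17733))*(-125740) = 32395276380 - 377220*sqrt(17733)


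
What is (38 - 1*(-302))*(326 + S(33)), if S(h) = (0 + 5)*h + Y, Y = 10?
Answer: 170340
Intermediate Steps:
S(h) = 10 + 5*h (S(h) = (0 + 5)*h + 10 = 5*h + 10 = 10 + 5*h)
(38 - 1*(-302))*(326 + S(33)) = (38 - 1*(-302))*(326 + (10 + 5*33)) = (38 + 302)*(326 + (10 + 165)) = 340*(326 + 175) = 340*501 = 170340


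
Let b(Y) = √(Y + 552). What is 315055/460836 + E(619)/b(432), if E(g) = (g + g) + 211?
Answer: 315055/460836 + 483*√246/164 ≈ 46.876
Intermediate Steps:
b(Y) = √(552 + Y)
E(g) = 211 + 2*g (E(g) = 2*g + 211 = 211 + 2*g)
315055/460836 + E(619)/b(432) = 315055/460836 + (211 + 2*619)/(√(552 + 432)) = 315055*(1/460836) + (211 + 1238)/(√984) = 315055/460836 + 1449/((2*√246)) = 315055/460836 + 1449*(√246/492) = 315055/460836 + 483*√246/164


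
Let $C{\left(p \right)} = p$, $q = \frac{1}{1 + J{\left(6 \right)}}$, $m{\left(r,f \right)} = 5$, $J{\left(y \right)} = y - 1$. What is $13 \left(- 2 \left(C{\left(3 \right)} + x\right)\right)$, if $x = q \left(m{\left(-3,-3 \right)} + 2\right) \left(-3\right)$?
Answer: $13$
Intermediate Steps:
$J{\left(y \right)} = -1 + y$
$q = \frac{1}{6}$ ($q = \frac{1}{1 + \left(-1 + 6\right)} = \frac{1}{1 + 5} = \frac{1}{6} \approx 0.16667$)
$x = - \frac{7}{2}$ ($x = \frac{5 + 2}{6} \left(-3\right) = \frac{1}{6} \cdot 7 \left(-3\right) = \frac{7}{6} \left(-3\right) = - \frac{7}{2} \approx -3.5$)
$13 \left(- 2 \left(C{\left(3 \right)} + x\right)\right) = 13 \left(- 2 \left(3 - \frac{7}{2}\right)\right) = 13 \left(\left(-2\right) \left(- \frac{1}{2}\right)\right) = 13 \cdot 1 = 13$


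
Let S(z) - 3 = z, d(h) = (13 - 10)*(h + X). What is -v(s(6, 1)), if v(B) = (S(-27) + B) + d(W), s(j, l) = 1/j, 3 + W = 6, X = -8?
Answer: 233/6 ≈ 38.833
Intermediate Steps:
W = 3 (W = -3 + 6 = 3)
d(h) = -24 + 3*h (d(h) = (13 - 10)*(h - 8) = 3*(-8 + h) = -24 + 3*h)
S(z) = 3 + z
v(B) = -39 + B (v(B) = ((3 - 27) + B) + (-24 + 3*3) = (-24 + B) + (-24 + 9) = (-24 + B) - 15 = -39 + B)
-v(s(6, 1)) = -(-39 + 1/6) = -1*(-233/6) = 233/6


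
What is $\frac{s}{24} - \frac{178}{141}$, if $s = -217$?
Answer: $- \frac{11623}{1128} \approx -10.304$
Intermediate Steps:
$\frac{s}{24} - \frac{178}{141} = - \frac{217}{24} - \frac{178}{141} = - \frac{11623}{1128}$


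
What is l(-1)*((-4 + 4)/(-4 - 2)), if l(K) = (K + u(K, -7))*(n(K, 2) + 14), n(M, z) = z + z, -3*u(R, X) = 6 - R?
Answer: 0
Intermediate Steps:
u(R, X) = -2 + R/3 (u(R, X) = -(6 - R)/3 = -2 + R/3)
n(M, z) = 2*z
l(K) = -36 + 24*K (l(K) = (K + (-2 + K/3))*(2*2 + 14) = (-2 + 4*K/3)*(4 + 14) = (-2 + 4*K/3)*18 = -36 + 24*K)
l(-1)*((-4 + 4)/(-4 - 2)) = (-36 + 24*(-1))*((-4 + 4)/(-4 - 2)) = (-36 - 24)*(0/(-6)) = -0*(-1)/6 = -60*0 = 0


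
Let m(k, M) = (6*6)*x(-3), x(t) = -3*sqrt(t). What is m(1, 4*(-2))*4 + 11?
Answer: 11 - 432*I*sqrt(3) ≈ 11.0 - 748.25*I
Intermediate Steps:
m(k, M) = -108*I*sqrt(3) (m(k, M) = (6*6)*(-3*I*sqrt(3)) = 36*(-3*I*sqrt(3)) = -108*I*sqrt(3))
m(1, 4*(-2))*4 + 11 = -108*I*sqrt(3)*4 + 11 = -432*I*sqrt(3) + 11 = 11 - 432*I*sqrt(3)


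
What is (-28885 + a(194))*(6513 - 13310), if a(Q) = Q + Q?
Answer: 193694109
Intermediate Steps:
a(Q) = 2*Q
(-28885 + a(194))*(6513 - 13310) = (-28885 + 2*194)*(6513 - 13310) = (-28885 + 388)*(-6797) = -28497*(-6797) = 193694109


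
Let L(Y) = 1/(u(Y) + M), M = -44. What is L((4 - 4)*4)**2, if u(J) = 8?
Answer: 1/1296 ≈ 0.00077160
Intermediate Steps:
L(Y) = -1/36 (L(Y) = 1/(8 - 44) = 1/(-36) = -1/36)
L((4 - 4)*4)**2 = (-1/36)**2 = 1/1296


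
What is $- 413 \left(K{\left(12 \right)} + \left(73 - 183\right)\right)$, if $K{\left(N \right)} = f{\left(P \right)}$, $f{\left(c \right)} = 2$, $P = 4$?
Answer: $44604$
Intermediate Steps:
$K{\left(N \right)} = 2$
$- 413 \left(K{\left(12 \right)} + \left(73 - 183\right)\right) = - 413 \left(2 + \left(73 - 183\right)\right) = - 413 \left(2 - 110\right) = \left(-413\right) \left(-108\right) = 44604$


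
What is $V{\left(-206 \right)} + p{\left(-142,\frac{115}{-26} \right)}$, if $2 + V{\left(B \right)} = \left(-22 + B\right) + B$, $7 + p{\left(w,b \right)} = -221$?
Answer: $-664$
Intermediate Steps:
$p{\left(w,b \right)} = -228$ ($p{\left(w,b \right)} = -7 - 221 = -228$)
$V{\left(B \right)} = -24 + 2 B$ ($V{\left(B \right)} = -2 + \left(\left(-22 + B\right) + B\right) = -2 + \left(-22 + 2 B\right) = -24 + 2 B$)
$V{\left(-206 \right)} + p{\left(-142,\frac{115}{-26} \right)} = \left(-24 + 2 \left(-206\right)\right) - 228 = \left(-24 - 412\right) - 228 = -436 - 228 = -664$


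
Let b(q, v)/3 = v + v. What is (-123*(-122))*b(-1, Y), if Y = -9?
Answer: -810324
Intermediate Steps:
b(q, v) = 6*v (b(q, v) = 3*(v + v) = 3*(2*v) = 6*v)
(-123*(-122))*b(-1, Y) = (-123*(-122))*(6*(-9)) = 15006*(-54) = -810324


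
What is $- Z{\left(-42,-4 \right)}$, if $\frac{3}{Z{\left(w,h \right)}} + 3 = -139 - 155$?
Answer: $\frac{1}{99} \approx 0.010101$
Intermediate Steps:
$Z{\left(w,h \right)} = - \frac{1}{99}$ ($Z{\left(w,h \right)} = \frac{3}{-3 - 294} = \frac{3}{-297} = 3 \left(- \frac{1}{297}\right) = - \frac{1}{99}$)
$- Z{\left(-42,-4 \right)} = \left(-1\right) \left(- \frac{1}{99}\right) = \frac{1}{99}$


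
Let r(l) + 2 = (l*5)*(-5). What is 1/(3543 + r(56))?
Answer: 1/2141 ≈ 0.00046707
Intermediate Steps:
r(l) = -2 - 25*l (r(l) = -2 + (l*5)*(-5) = -2 + (5*l)*(-5) = -2 - 25*l)
1/(3543 + r(56)) = 1/(3543 + (-2 - 25*56)) = 1/(3543 + (-2 - 1400)) = 1/(3543 - 1402) = 1/2141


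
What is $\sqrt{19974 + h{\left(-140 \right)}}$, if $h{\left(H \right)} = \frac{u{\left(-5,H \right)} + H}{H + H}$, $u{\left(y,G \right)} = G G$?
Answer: $\frac{11 \sqrt{658}}{2} \approx 141.08$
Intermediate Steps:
$u{\left(y,G \right)} = G^{2}$
$h{\left(H \right)} = \frac{H + H^{2}}{2 H}$ ($h{\left(H \right)} = \frac{H^{2} + H}{H + H} = \frac{H + H^{2}}{2 H}$)
$\sqrt{19974 + h{\left(-140 \right)}} = \sqrt{19974 + \left(\frac{1}{2} + \frac{1}{2} \left(-140\right)\right)} = \sqrt{19974 + \left(\frac{1}{2} - 70\right)} = \sqrt{19974 - \frac{139}{2}} = \sqrt{\frac{39809}{2}} = \frac{11 \sqrt{658}}{2}$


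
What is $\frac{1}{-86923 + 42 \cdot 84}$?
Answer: $- \frac{1}{83395} \approx -1.1991 \cdot 10^{-5}$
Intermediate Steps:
$\frac{1}{-86923 + 42 \cdot 84} = \frac{1}{-86923 + 3528} = \frac{1}{-83395} = - \frac{1}{83395}$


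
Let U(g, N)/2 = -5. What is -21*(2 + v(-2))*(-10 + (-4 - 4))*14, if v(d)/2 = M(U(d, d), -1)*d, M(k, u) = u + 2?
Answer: -10584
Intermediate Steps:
U(g, N) = -10 (U(g, N) = 2*(-5) = -10)
M(k, u) = 2 + u
v(d) = 2*d (v(d) = 2*((2 - 1)*d) = 2*(1*d) = 2*d)
-21*(2 + v(-2))*(-10 + (-4 - 4))*14 = -21*(2 + 2*(-2))*(-10 + (-4 - 4))*14 = -21*(2 - 4)*(-10 - 8)*14 = -(-42)*(-18)*14 = -21*36*14 = -756*14 = -10584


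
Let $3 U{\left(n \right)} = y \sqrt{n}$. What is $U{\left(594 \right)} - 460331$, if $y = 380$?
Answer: $-460331 + 380 \sqrt{66} \approx -4.5724 \cdot 10^{5}$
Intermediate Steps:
$U{\left(n \right)} = \frac{380 \sqrt{n}}{3}$
$U{\left(594 \right)} - 460331 = \frac{380 \sqrt{594}}{3} - 460331 = \frac{380 \cdot 3 \sqrt{66}}{3} - 460331 = 380 \sqrt{66} - 460331 = -460331 + 380 \sqrt{66}$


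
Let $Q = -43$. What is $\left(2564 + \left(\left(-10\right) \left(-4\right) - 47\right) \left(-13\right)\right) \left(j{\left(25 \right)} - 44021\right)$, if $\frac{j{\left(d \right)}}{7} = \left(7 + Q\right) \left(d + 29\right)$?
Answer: $-153004995$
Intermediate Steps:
$j{\left(d \right)} = -7308 - 252 d$ ($j{\left(d \right)} = 7 \left(7 - 43\right) \left(d + 29\right) = 7 \left(- 36 \left(29 + d\right)\right) = 7 \left(-1044 - 36 d\right) = -7308 - 252 d$)
$\left(2564 + \left(\left(-10\right) \left(-4\right) - 47\right) \left(-13\right)\right) \left(j{\left(25 \right)} - 44021\right) = \left(2564 + \left(\left(-10\right) \left(-4\right) - 47\right) \left(-13\right)\right) \left(\left(-7308 - 6300\right) - 44021\right) = \left(2564 + \left(40 - 47\right) \left(-13\right)\right) \left(\left(-7308 - 6300\right) - 44021\right) = \left(2564 - -91\right) \left(-13608 - 44021\right) = \left(2564 + 91\right) \left(-57629\right) = 2655 \left(-57629\right) = -153004995$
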